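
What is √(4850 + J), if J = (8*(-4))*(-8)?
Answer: √5106 ≈ 71.456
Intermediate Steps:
J = 256 (J = -32*(-8) = 256)
√(4850 + J) = √(4850 + 256) = √5106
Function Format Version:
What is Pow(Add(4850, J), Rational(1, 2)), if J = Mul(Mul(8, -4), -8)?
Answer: Pow(5106, Rational(1, 2)) ≈ 71.456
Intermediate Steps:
J = 256 (J = Mul(-32, -8) = 256)
Pow(Add(4850, J), Rational(1, 2)) = Pow(Add(4850, 256), Rational(1, 2)) = Pow(5106, Rational(1, 2))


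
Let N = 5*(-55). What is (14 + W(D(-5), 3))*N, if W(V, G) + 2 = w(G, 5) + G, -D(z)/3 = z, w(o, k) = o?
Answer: -4950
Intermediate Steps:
D(z) = -3*z
N = -275
W(V, G) = -2 + 2*G (W(V, G) = -2 + (G + G) = -2 + 2*G)
(14 + W(D(-5), 3))*N = (14 + (-2 + 2*3))*(-275) = (14 + (-2 + 6))*(-275) = (14 + 4)*(-275) = 18*(-275) = -4950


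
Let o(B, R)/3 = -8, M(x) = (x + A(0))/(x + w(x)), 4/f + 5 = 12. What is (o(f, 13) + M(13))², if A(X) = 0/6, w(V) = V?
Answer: 2209/4 ≈ 552.25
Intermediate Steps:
f = 4/7 (f = 4/(-5 + 12) = 4/7 ≈ 0.57143)
A(X) = 0 (A(X) = 0*(⅙) = 0)
M(x) = ½ (M(x) = (x + 0)/(x + x) = x/((2*x)) = x*(1/(2*x)) = ½)
o(B, R) = -24 (o(B, R) = 3*(-8) = -24)
(o(f, 13) + M(13))² = (-24 + ½)² = (-47/2)² = 2209/4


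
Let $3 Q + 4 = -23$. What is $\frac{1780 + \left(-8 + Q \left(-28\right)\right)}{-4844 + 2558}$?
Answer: $- \frac{1012}{1143} \approx -0.88539$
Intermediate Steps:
$Q = -9$ ($Q = - \frac{4}{3} + \frac{1}{3} \left(-23\right) = - \frac{4}{3} - \frac{23}{3} = -9$)
$\frac{1780 + \left(-8 + Q \left(-28\right)\right)}{-4844 + 2558} = \frac{1780 - -244}{-4844 + 2558} = \frac{1780 + \left(-8 + 252\right)}{-2286} = \left(1780 + 244\right) \left(- \frac{1}{2286}\right) = 2024 \left(- \frac{1}{2286}\right) = - \frac{1012}{1143}$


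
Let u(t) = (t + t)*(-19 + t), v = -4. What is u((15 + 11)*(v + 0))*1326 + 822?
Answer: 33925206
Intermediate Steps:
u(t) = 2*t*(-19 + t) (u(t) = (2*t)*(-19 + t) = 2*t*(-19 + t))
u((15 + 11)*(v + 0))*1326 + 822 = (2*((15 + 11)*(-4 + 0))*(-19 + (15 + 11)*(-4 + 0)))*1326 + 822 = (2*(26*(-4))*(-19 + 26*(-4)))*1326 + 822 = (2*(-104)*(-19 - 104))*1326 + 822 = (2*(-104)*(-123))*1326 + 822 = 25584*1326 + 822 = 33924384 + 822 = 33925206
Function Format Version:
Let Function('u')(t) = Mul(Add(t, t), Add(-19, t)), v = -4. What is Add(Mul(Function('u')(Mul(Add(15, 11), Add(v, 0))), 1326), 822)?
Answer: 33925206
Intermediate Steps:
Function('u')(t) = Mul(2, t, Add(-19, t)) (Function('u')(t) = Mul(Mul(2, t), Add(-19, t)) = Mul(2, t, Add(-19, t)))
Add(Mul(Function('u')(Mul(Add(15, 11), Add(v, 0))), 1326), 822) = Add(Mul(Mul(2, Mul(Add(15, 11), Add(-4, 0)), Add(-19, Mul(Add(15, 11), Add(-4, 0)))), 1326), 822) = Add(Mul(Mul(2, Mul(26, -4), Add(-19, Mul(26, -4))), 1326), 822) = Add(Mul(Mul(2, -104, Add(-19, -104)), 1326), 822) = Add(Mul(Mul(2, -104, -123), 1326), 822) = Add(Mul(25584, 1326), 822) = Add(33924384, 822) = 33925206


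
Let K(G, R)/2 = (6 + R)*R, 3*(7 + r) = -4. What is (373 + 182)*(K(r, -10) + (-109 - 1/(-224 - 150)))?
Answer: -6018975/374 ≈ -16094.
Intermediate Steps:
r = -25/3 (r = -7 + (⅓)*(-4) = -7 - 4/3 = -25/3 ≈ -8.3333)
K(G, R) = 2*R*(6 + R) (K(G, R) = 2*((6 + R)*R) = 2*(R*(6 + R)) = 2*R*(6 + R))
(373 + 182)*(K(r, -10) + (-109 - 1/(-224 - 150))) = (373 + 182)*(2*(-10)*(6 - 10) + (-109 - 1/(-224 - 150))) = 555*(2*(-10)*(-4) + (-109 - 1/(-374))) = 555*(80 + (-109 - 1*(-1/374))) = 555*(80 + (-109 + 1/374)) = 555*(80 - 40765/374) = 555*(-10845/374) = -6018975/374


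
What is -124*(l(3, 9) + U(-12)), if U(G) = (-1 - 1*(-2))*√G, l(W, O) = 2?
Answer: -248 - 248*I*√3 ≈ -248.0 - 429.55*I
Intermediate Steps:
U(G) = √G (U(G) = (-1 + 2)*√G = 1*√G = √G)
-124*(l(3, 9) + U(-12)) = -124*(2 + √(-12)) = -124*(2 + 2*I*√3) = -248 - 248*I*√3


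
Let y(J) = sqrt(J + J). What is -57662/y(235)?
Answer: -28831*sqrt(470)/235 ≈ -2659.8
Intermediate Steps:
y(J) = sqrt(2)*sqrt(J) (y(J) = sqrt(2*J) = sqrt(2)*sqrt(J))
-57662/y(235) = -57662*sqrt(470)/470 = -28831*sqrt(470)/235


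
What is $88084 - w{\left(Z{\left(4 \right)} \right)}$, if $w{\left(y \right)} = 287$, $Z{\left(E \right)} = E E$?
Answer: $87797$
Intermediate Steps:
$Z{\left(E \right)} = E^{2}$
$88084 - w{\left(Z{\left(4 \right)} \right)} = 88084 - 287 = 87797$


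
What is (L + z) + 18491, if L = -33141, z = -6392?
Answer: -21042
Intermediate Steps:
(L + z) + 18491 = (-33141 - 6392) + 18491 = -39533 + 18491 = -21042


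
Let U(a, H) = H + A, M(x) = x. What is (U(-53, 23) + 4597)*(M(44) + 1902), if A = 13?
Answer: 9015818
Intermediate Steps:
U(a, H) = 13 + H (U(a, H) = H + 13 = 13 + H)
(U(-53, 23) + 4597)*(M(44) + 1902) = ((13 + 23) + 4597)*(44 + 1902) = (36 + 4597)*1946 = 4633*1946 = 9015818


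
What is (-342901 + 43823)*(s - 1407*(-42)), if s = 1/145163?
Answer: -2565569539038194/145163 ≈ -1.7674e+10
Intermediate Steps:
s = 1/145163 ≈ 6.8888e-6
(-342901 + 43823)*(s - 1407*(-42)) = (-342901 + 43823)*(1/145163 - 1407*(-42)) = -299078*(1/145163 + 59094) = -299078*8578262323/145163 = -2565569539038194/145163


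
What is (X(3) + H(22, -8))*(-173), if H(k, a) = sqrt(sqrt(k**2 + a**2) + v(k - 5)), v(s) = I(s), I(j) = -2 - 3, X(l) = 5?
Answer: -865 - 173*sqrt(-5 + 2*sqrt(137)) ≈ -1607.3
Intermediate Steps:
I(j) = -5
v(s) = -5
H(k, a) = sqrt(-5 + sqrt(a**2 + k**2)) (H(k, a) = sqrt(sqrt(k**2 + a**2) - 5) = sqrt(sqrt(a**2 + k**2) - 5) = sqrt(-5 + sqrt(a**2 + k**2)))
(X(3) + H(22, -8))*(-173) = (5 + sqrt(-5 + sqrt((-8)**2 + 22**2)))*(-173) = (5 + sqrt(-5 + sqrt(64 + 484)))*(-173) = (5 + sqrt(-5 + sqrt(548)))*(-173) = (5 + sqrt(-5 + 2*sqrt(137)))*(-173) = -865 - 173*sqrt(-5 + 2*sqrt(137))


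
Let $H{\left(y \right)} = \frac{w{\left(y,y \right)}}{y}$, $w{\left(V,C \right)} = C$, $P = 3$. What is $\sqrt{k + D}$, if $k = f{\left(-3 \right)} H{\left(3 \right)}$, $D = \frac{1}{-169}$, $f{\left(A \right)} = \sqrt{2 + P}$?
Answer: $\frac{\sqrt{-1 + 169 \sqrt{5}}}{13} \approx 1.4934$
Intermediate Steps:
$f{\left(A \right)} = \sqrt{5}$ ($f{\left(A \right)} = \sqrt{2 + 3} = \sqrt{5}$)
$D = - \frac{1}{169} \approx -0.0059172$
$H{\left(y \right)} = 1$ ($H{\left(y \right)} = \frac{y}{y} = 1$)
$k = \sqrt{5}$ ($k = \sqrt{5} \cdot 1 = \sqrt{5} \approx 2.2361$)
$\sqrt{k + D} = \sqrt{\sqrt{5} - \frac{1}{169}} = \sqrt{- \frac{1}{169} + \sqrt{5}}$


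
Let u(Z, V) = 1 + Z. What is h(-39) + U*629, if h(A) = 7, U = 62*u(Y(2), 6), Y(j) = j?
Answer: 117001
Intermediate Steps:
U = 186 (U = 62*(1 + 2) = 62*3 = 186)
h(-39) + U*629 = 7 + 186*629 = 7 + 116994 = 117001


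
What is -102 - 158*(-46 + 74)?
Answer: -4526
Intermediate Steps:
-102 - 158*(-46 + 74) = -102 - 158*28 = -102 - 4424 = -4526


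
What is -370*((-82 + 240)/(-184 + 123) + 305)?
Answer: -6825390/61 ≈ -1.1189e+5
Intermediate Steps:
-370*((-82 + 240)/(-184 + 123) + 305) = -370*(158/(-61) + 305) = -370*(158*(-1/61) + 305) = -370*(-158/61 + 305) = -370*18447/61 = -6825390/61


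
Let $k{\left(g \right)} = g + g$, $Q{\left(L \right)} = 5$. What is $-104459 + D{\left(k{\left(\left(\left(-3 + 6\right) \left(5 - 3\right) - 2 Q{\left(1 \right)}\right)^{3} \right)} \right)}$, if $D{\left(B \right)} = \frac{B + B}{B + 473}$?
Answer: $- \frac{36038611}{345} \approx -1.0446 \cdot 10^{5}$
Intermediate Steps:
$k{\left(g \right)} = 2 g$
$D{\left(B \right)} = \frac{2 B}{473 + B}$
$-104459 + D{\left(k{\left(\left(\left(-3 + 6\right) \left(5 - 3\right) - 2 Q{\left(1 \right)}\right)^{3} \right)} \right)} = -104459 + \frac{2 \cdot 2 \left(\left(-3 + 6\right) \left(5 - 3\right) - 10\right)^{3}}{473 + 2 \left(\left(-3 + 6\right) \left(5 - 3\right) - 10\right)^{3}} = -104459 + \frac{2 \cdot 2 \left(3 \cdot 2 - 10\right)^{3}}{473 + 2 \left(3 \cdot 2 - 10\right)^{3}} = -104459 + \frac{2 \cdot 2 \left(6 - 10\right)^{3}}{473 + 2 \left(6 - 10\right)^{3}} = -104459 + \frac{2 \cdot 2 \left(-4\right)^{3}}{473 + 2 \left(-4\right)^{3}} = -104459 + \frac{2 \cdot 2 \left(-64\right)}{473 + 2 \left(-64\right)} = -104459 + 2 \left(-128\right) \frac{1}{473 - 128} = -104459 + 2 \left(-128\right) \frac{1}{345} = -104459 - \frac{256}{345} = - \frac{36038611}{345}$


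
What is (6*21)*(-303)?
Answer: -38178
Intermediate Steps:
(6*21)*(-303) = 126*(-303) = -38178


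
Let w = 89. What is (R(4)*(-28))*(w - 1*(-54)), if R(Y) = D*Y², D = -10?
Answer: 640640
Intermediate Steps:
R(Y) = -10*Y²
(R(4)*(-28))*(w - 1*(-54)) = (-10*4²*(-28))*(89 - 1*(-54)) = (-10*16*(-28))*(89 + 54) = -160*(-28)*143 = 4480*143 = 640640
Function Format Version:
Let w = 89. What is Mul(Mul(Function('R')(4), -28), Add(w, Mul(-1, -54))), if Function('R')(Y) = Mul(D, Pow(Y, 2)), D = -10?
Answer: 640640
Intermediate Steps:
Function('R')(Y) = Mul(-10, Pow(Y, 2))
Mul(Mul(Function('R')(4), -28), Add(w, Mul(-1, -54))) = Mul(Mul(Mul(-10, Pow(4, 2)), -28), Add(89, Mul(-1, -54))) = Mul(Mul(Mul(-10, 16), -28), Add(89, 54)) = Mul(Mul(-160, -28), 143) = Mul(4480, 143) = 640640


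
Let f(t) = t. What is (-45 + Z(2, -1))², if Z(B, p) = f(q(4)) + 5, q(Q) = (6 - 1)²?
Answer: 225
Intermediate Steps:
q(Q) = 25 (q(Q) = 5² = 25)
Z(B, p) = 30 (Z(B, p) = 25 + 5 = 30)
(-45 + Z(2, -1))² = (-45 + 30)² = (-15)² = 225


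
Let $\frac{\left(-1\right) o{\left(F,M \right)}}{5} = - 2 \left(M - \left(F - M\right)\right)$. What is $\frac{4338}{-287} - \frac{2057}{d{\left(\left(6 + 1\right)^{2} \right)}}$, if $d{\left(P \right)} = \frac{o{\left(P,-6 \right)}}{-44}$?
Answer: $- \frac{14310988}{87535} \approx -163.49$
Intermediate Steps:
$o{\left(F,M \right)} = - 10 F + 20 M$ ($o{\left(F,M \right)} = - 5 \left(- 2 \left(M - \left(F - M\right)\right)\right) = - 5 \left(- 2 \left(- F + 2 M\right)\right) = - 5 \left(- 4 M + 2 F\right) = - 10 F + 20 M$)
$d{\left(P \right)} = \frac{30}{11} + \frac{5 P}{22}$ ($d{\left(P \right)} = \frac{- 10 P + 20 \left(-6\right)}{-44} = \left(- 10 P - 120\right) \left(- \frac{1}{44}\right) = \left(-120 - 10 P\right) \left(- \frac{1}{44}\right) = \frac{30}{11} + \frac{5 P}{22}$)
$\frac{4338}{-287} - \frac{2057}{d{\left(\left(6 + 1\right)^{2} \right)}} = \frac{4338}{-287} - \frac{2057}{\frac{30}{11} + \frac{5 \left(6 + 1\right)^{2}}{22}} = 4338 \left(- \frac{1}{287}\right) - \frac{2057}{\frac{30}{11} + \frac{5 \cdot 7^{2}}{22}} = - \frac{4338}{287} - \frac{2057}{\frac{30}{11} + \frac{5}{22} \cdot 49} = - \frac{4338}{287} - \frac{2057}{\frac{30}{11} + \frac{245}{22}} = - \frac{4338}{287} - \frac{2057}{\frac{305}{22}} = - \frac{4338}{287} - \frac{45254}{305} = - \frac{14310988}{87535}$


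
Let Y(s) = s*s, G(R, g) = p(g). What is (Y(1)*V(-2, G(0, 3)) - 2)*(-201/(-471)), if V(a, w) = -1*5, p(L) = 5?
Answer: -469/157 ≈ -2.9873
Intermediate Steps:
G(R, g) = 5
Y(s) = s²
V(a, w) = -5
(Y(1)*V(-2, G(0, 3)) - 2)*(-201/(-471)) = (1²*(-5) - 2)*(-201/(-471)) = (1*(-5) - 2)*(-201*(-1/471)) = (-5 - 2)*(67/157) = -7*67/157 = -469/157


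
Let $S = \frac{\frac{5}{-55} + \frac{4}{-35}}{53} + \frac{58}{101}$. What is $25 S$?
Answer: $\frac{5877555}{412181} \approx 14.26$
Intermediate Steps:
$S = \frac{1175511}{2060905}$ ($S = \left(5 \left(- \frac{1}{55}\right) + 4 \left(- \frac{1}{35}\right)\right) \frac{1}{53} + 58 \cdot \frac{1}{101} = \left(- \frac{1}{11} - \frac{4}{35}\right) \frac{1}{53} + \frac{58}{101} = \left(- \frac{79}{385}\right) \frac{1}{53} + \frac{58}{101} = - \frac{79}{20405} + \frac{58}{101} = \frac{1175511}{2060905} \approx 0.57039$)
$25 S = 25 \cdot \frac{1175511}{2060905} = \frac{5877555}{412181}$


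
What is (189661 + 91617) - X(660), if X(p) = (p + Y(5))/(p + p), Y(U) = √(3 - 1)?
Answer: 562555/2 - √2/1320 ≈ 2.8128e+5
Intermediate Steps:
Y(U) = √2
X(p) = (p + √2)/(2*p) (X(p) = (p + √2)/(p + p) = (p + √2)/((2*p)) = (p + √2)*(1/(2*p)) = (p + √2)/(2*p))
(189661 + 91617) - X(660) = (189661 + 91617) - (660 + √2)/(2*660) = 281278 - (660 + √2)/(2*660) = 281278 - (½ + √2/1320) = 281278 + (-½ - √2/1320) = 562555/2 - √2/1320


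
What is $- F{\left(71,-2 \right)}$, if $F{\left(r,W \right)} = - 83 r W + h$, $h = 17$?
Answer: $-11803$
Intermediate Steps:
$F{\left(r,W \right)} = 17 - 83 W r$ ($F{\left(r,W \right)} = - 83 r W + 17 = - 83 W r + 17 = 17 - 83 W r$)
$- F{\left(71,-2 \right)} = - (17 - \left(-166\right) 71) = - (17 + 11786) = \left(-1\right) 11803 = -11803$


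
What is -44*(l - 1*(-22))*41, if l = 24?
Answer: -82984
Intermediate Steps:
-44*(l - 1*(-22))*41 = -44*(24 - 1*(-22))*41 = -44*(24 + 22)*41 = -44*46*41 = -2024*41 = -82984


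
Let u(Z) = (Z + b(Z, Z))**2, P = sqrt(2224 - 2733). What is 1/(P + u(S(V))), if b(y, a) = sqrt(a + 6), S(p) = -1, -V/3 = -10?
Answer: 1/((1 - sqrt(5))**2 + I*sqrt(509)) ≈ 0.002988 - 0.044122*I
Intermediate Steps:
V = 30 (V = -3*(-10) = 30)
b(y, a) = sqrt(6 + a)
P = I*sqrt(509) (P = sqrt(-509) = I*sqrt(509) ≈ 22.561*I)
u(Z) = (Z + sqrt(6 + Z))**2
1/(P + u(S(V))) = 1/(I*sqrt(509) + (-1 + sqrt(6 - 1))**2) = 1/(I*sqrt(509) + (-1 + sqrt(5))**2) = 1/((-1 + sqrt(5))**2 + I*sqrt(509))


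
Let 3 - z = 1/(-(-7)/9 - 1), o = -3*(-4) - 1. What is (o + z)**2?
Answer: 1369/4 ≈ 342.25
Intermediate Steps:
o = 11 (o = 12 - 1 = 11)
z = 15/2 (z = 3 - 1/(-(-7)/9 - 1) = 3 - 1/(-1*(-7/9) - 1) = 3 - 1/(7/9 - 1) = 3 - 1/(-2/9) = 3 - 1*(-9/2) = 3 + 9/2 = 15/2 ≈ 7.5000)
(o + z)**2 = (11 + 15/2)**2 = (37/2)**2 = 1369/4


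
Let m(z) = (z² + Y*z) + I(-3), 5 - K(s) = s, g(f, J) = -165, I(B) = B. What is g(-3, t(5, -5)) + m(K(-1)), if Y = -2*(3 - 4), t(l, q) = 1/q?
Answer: -120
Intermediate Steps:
K(s) = 5 - s
Y = 2 (Y = -2*(-1) = 2)
m(z) = -3 + z² + 2*z (m(z) = (z² + 2*z) - 3 = -3 + z² + 2*z)
g(-3, t(5, -5)) + m(K(-1)) = -165 + (-3 + (5 - 1*(-1))² + 2*(5 - 1*(-1))) = -165 + (-3 + (5 + 1)² + 2*(5 + 1)) = -165 + (-3 + 6² + 2*6) = -165 + (-3 + 36 + 12) = -165 + 45 = -120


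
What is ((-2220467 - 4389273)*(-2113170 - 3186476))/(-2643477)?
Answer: -35029282152040/2643477 ≈ -1.3251e+7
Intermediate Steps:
((-2220467 - 4389273)*(-2113170 - 3186476))/(-2643477) = -6609740*(-5299646)*(-1/2643477) = 35029282152040*(-1/2643477) = -35029282152040/2643477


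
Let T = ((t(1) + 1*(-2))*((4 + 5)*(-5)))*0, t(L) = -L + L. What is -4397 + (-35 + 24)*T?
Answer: -4397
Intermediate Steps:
t(L) = 0
T = 0 (T = ((0 + 1*(-2))*((4 + 5)*(-5)))*0 = ((0 - 2)*(9*(-5)))*0 = -2*(-45)*0 = 90*0 = 0)
-4397 + (-35 + 24)*T = -4397 + (-35 + 24)*0 = -4397 - 11*0 = -4397 + 0 = -4397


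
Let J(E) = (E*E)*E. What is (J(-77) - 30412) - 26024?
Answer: -512969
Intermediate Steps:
J(E) = E**3 (J(E) = E**2*E = E**3)
(J(-77) - 30412) - 26024 = ((-77)**3 - 30412) - 26024 = (-456533 - 30412) - 26024 = -486945 - 26024 = -512969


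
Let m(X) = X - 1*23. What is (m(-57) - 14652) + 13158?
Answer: -1574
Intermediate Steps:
m(X) = -23 + X (m(X) = X - 23 = -23 + X)
(m(-57) - 14652) + 13158 = ((-23 - 57) - 14652) + 13158 = (-80 - 14652) + 13158 = -14732 + 13158 = -1574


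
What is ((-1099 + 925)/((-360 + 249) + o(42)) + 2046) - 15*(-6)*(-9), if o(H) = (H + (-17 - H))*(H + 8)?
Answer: 1187970/961 ≈ 1236.2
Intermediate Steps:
o(H) = -136 - 17*H (o(H) = -17*(8 + H) = -136 - 17*H)
((-1099 + 925)/((-360 + 249) + o(42)) + 2046) - 15*(-6)*(-9) = ((-1099 + 925)/((-360 + 249) + (-136 - 17*42)) + 2046) - 15*(-6)*(-9) = (-174/(-111 + (-136 - 714)) + 2046) + 90*(-9) = (-174/(-111 - 850) + 2046) - 810 = (-174/(-961) + 2046) - 810 = (-174*(-1/961) + 2046) - 810 = (174/961 + 2046) - 810 = 1966380/961 - 810 = 1187970/961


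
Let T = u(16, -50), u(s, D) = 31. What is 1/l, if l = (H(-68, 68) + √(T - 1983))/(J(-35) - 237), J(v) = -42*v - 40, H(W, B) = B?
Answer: 20281/1644 - 1193*I*√122/1644 ≈ 12.336 - 8.0153*I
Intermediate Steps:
J(v) = -40 - 42*v
T = 31
l = 68/1193 + 4*I*√122/1193 (l = (68 + √(31 - 1983))/((-40 - 42*(-35)) - 237) = (68 + √(-1952))/((-40 + 1470) - 237) = (68 + 4*I*√122)/(1430 - 237) = (68 + 4*I*√122)/1193 = (68 + 4*I*√122)*(1/1193) = 68/1193 + 4*I*√122/1193 ≈ 0.056999 + 0.037034*I)
1/l = 1/(68/1193 + 4*I*√122/1193)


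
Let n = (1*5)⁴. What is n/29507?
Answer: 625/29507 ≈ 0.021181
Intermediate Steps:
n = 625 (n = 5⁴ = 625)
n/29507 = 625/29507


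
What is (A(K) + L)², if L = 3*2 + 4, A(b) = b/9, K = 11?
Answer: 10201/81 ≈ 125.94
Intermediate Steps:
A(b) = b/9 (A(b) = b*(⅑) = b/9)
L = 10 (L = 6 + 4 = 10)
(A(K) + L)² = ((⅑)*11 + 10)² = (11/9 + 10)² = (101/9)² = 10201/81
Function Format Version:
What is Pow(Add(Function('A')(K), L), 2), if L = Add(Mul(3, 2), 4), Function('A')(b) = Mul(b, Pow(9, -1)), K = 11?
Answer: Rational(10201, 81) ≈ 125.94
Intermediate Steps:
Function('A')(b) = Mul(Rational(1, 9), b) (Function('A')(b) = Mul(b, Rational(1, 9)) = Mul(Rational(1, 9), b))
L = 10 (L = Add(6, 4) = 10)
Pow(Add(Function('A')(K), L), 2) = Pow(Add(Mul(Rational(1, 9), 11), 10), 2) = Pow(Add(Rational(11, 9), 10), 2) = Pow(Rational(101, 9), 2) = Rational(10201, 81)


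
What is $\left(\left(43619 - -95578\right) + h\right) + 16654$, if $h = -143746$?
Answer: $12105$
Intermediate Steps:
$\left(\left(43619 - -95578\right) + h\right) + 16654 = \left(\left(43619 - -95578\right) - 143746\right) + 16654 = \left(\left(43619 + 95578\right) - 143746\right) + 16654 = \left(139197 - 143746\right) + 16654 = -4549 + 16654 = 12105$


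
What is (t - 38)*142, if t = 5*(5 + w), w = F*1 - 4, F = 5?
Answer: -1136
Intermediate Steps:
w = 1 (w = 5*1 - 4 = 5 - 4 = 1)
t = 30 (t = 5*(5 + 1) = 5*6 = 30)
(t - 38)*142 = (30 - 38)*142 = -8*142 = -1136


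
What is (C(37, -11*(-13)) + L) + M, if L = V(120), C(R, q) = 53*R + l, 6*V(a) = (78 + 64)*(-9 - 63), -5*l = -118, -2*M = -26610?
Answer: 67928/5 ≈ 13586.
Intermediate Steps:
M = 13305 (M = -½*(-26610) = 13305)
l = 118/5 (l = -⅕*(-118) = 118/5 ≈ 23.600)
V(a) = -1704 (V(a) = ((78 + 64)*(-9 - 63))/6 = (142*(-72))/6 = (⅙)*(-10224) = -1704)
C(R, q) = 118/5 + 53*R (C(R, q) = 53*R + 118/5 = 118/5 + 53*R)
L = -1704
(C(37, -11*(-13)) + L) + M = ((118/5 + 53*37) - 1704) + 13305 = ((118/5 + 1961) - 1704) + 13305 = (9923/5 - 1704) + 13305 = 1403/5 + 13305 = 67928/5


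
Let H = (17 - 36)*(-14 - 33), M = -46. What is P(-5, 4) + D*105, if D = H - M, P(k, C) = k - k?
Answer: 98595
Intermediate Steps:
H = 893 (H = -19*(-47) = 893)
P(k, C) = 0
D = 939 (D = 893 - 1*(-46) = 893 + 46 = 939)
P(-5, 4) + D*105 = 0 + 939*105 = 0 + 98595 = 98595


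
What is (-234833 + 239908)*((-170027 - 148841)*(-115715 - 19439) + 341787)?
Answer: 218715384354425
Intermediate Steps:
(-234833 + 239908)*((-170027 - 148841)*(-115715 - 19439) + 341787) = 5075*(-318868*(-135154) + 341787) = 5075*(43096285672 + 341787) = 5075*43096627459 = 218715384354425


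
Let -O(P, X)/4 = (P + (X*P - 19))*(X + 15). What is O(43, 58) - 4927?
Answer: -740183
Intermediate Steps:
O(P, X) = -4*(15 + X)*(-19 + P + P*X) (O(P, X) = -4*(P + (X*P - 19))*(X + 15) = -4*(P + (P*X - 19))*(15 + X) = -4*(P + (-19 + P*X))*(15 + X) = -4*(-19 + P + P*X)*(15 + X) = -4*(15 + X)*(-19 + P + P*X))
O(43, 58) - 4927 = (1140 - 60*43 + 76*58 - 64*43*58 - 4*43*58**2) - 4927 = (1140 - 2580 + 4408 - 159616 - 4*43*3364) - 4927 = (1140 - 2580 + 4408 - 159616 - 578608) - 4927 = -735256 - 4927 = -740183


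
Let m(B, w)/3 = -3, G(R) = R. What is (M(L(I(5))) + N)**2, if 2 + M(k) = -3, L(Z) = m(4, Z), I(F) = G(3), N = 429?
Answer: 179776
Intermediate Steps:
I(F) = 3
m(B, w) = -9 (m(B, w) = 3*(-3) = -9)
L(Z) = -9
M(k) = -5 (M(k) = -2 - 3 = -5)
(M(L(I(5))) + N)**2 = (-5 + 429)**2 = 424**2 = 179776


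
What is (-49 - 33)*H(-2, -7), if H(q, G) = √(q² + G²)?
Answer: -82*√53 ≈ -596.97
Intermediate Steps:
H(q, G) = √(G² + q²)
(-49 - 33)*H(-2, -7) = (-49 - 33)*√((-7)² + (-2)²) = -82*√(49 + 4) = -82*√53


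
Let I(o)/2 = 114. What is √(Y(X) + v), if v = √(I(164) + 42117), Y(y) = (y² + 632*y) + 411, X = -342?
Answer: √(-98769 + 3*√4705) ≈ 313.95*I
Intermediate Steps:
I(o) = 228 (I(o) = 2*114 = 228)
Y(y) = 411 + y² + 632*y
v = 3*√4705 (v = √(228 + 42117) = √42345 = 3*√4705 ≈ 205.78)
√(Y(X) + v) = √((411 + (-342)² + 632*(-342)) + 3*√4705) = √((411 + 116964 - 216144) + 3*√4705) = √(-98769 + 3*√4705)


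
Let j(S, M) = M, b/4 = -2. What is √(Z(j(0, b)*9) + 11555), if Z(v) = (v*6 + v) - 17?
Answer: 3*√1226 ≈ 105.04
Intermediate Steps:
b = -8 (b = 4*(-2) = -8)
Z(v) = -17 + 7*v (Z(v) = (6*v + v) - 17 = 7*v - 17 = -17 + 7*v)
√(Z(j(0, b)*9) + 11555) = √((-17 + 7*(-8*9)) + 11555) = √((-17 + 7*(-72)) + 11555) = √((-17 - 504) + 11555) = √(-521 + 11555) = √11034 = 3*√1226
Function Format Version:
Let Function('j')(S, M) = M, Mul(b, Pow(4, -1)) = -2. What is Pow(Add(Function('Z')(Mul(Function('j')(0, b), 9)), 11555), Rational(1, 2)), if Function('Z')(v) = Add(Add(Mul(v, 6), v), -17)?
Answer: Mul(3, Pow(1226, Rational(1, 2))) ≈ 105.04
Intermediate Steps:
b = -8 (b = Mul(4, -2) = -8)
Function('Z')(v) = Add(-17, Mul(7, v)) (Function('Z')(v) = Add(Add(Mul(6, v), v), -17) = Add(Mul(7, v), -17) = Add(-17, Mul(7, v)))
Pow(Add(Function('Z')(Mul(Function('j')(0, b), 9)), 11555), Rational(1, 2)) = Pow(Add(Add(-17, Mul(7, Mul(-8, 9))), 11555), Rational(1, 2)) = Pow(Add(Add(-17, Mul(7, -72)), 11555), Rational(1, 2)) = Pow(Add(Add(-17, -504), 11555), Rational(1, 2)) = Pow(Add(-521, 11555), Rational(1, 2)) = Pow(11034, Rational(1, 2)) = Mul(3, Pow(1226, Rational(1, 2)))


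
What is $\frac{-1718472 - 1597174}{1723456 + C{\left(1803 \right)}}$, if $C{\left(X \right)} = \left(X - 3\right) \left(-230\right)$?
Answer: $- \frac{1657823}{654728} \approx -2.5321$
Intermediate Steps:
$C{\left(X \right)} = 690 - 230 X$ ($C{\left(X \right)} = \left(X - 3\right) \left(-230\right) = \left(-3 + X\right) \left(-230\right) = 690 - 230 X$)
$\frac{-1718472 - 1597174}{1723456 + C{\left(1803 \right)}} = \frac{-1718472 - 1597174}{1723456 + \left(690 - 414690\right)} = - \frac{3315646}{1723456 + \left(690 - 414690\right)} = - \frac{3315646}{1723456 - 414000} = - \frac{3315646}{1309456} = \left(-3315646\right) \frac{1}{1309456} = - \frac{1657823}{654728}$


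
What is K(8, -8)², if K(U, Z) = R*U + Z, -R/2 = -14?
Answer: 46656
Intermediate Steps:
R = 28 (R = -2*(-14) = 28)
K(U, Z) = Z + 28*U (K(U, Z) = 28*U + Z = Z + 28*U)
K(8, -8)² = (-8 + 28*8)² = (-8 + 224)² = 216² = 46656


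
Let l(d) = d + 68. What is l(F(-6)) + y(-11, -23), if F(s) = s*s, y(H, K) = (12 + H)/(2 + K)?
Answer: 2183/21 ≈ 103.95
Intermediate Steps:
y(H, K) = (12 + H)/(2 + K)
F(s) = s²
l(d) = 68 + d
l(F(-6)) + y(-11, -23) = (68 + (-6)²) + (12 - 11)/(2 - 23) = (68 + 36) + 1/(-21) = 104 - 1/21*1 = 104 - 1/21 = 2183/21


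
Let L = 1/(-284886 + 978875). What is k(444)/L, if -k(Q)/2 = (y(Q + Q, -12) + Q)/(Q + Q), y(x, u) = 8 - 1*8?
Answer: -693989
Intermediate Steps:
y(x, u) = 0 (y(x, u) = 8 - 8 = 0)
L = 1/693989 ≈ 1.4409e-6
k(Q) = -1 (k(Q) = -2*(0 + Q)/(Q + Q) = -2*Q/(2*Q) = -2*Q*1/(2*Q) = -2*½ = -1)
k(444)/L = -1/1/693989 = -1*693989 = -693989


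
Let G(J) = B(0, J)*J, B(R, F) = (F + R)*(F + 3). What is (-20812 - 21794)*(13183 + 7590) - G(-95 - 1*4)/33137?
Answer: -29328047971110/33137 ≈ -8.8505e+8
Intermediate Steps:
B(R, F) = (3 + F)*(F + R) (B(R, F) = (F + R)*(3 + F) = (3 + F)*(F + R))
G(J) = J*(J**2 + 3*J) (G(J) = (J**2 + 3*J + 3*0 + J*0)*J = (J**2 + 3*J + 0 + 0)*J = (J**2 + 3*J)*J = J*(J**2 + 3*J))
(-20812 - 21794)*(13183 + 7590) - G(-95 - 1*4)/33137 = (-20812 - 21794)*(13183 + 7590) - (-95 - 1*4)**2*(3 + (-95 - 1*4))/33137 = -42606*20773 - (-95 - 4)**2*(3 + (-95 - 4))/33137 = -885054438 - (-99)**2*(3 - 99)/33137 = -885054438 - 9801*(-96)/33137 = -885054438 - (-940896)/33137 = -885054438 - 1*(-940896/33137) = -885054438 + 940896/33137 = -29328047971110/33137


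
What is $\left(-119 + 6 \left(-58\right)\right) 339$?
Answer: $-158313$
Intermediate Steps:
$\left(-119 + 6 \left(-58\right)\right) 339 = \left(-119 - 348\right) 339 = \left(-467\right) 339 = -158313$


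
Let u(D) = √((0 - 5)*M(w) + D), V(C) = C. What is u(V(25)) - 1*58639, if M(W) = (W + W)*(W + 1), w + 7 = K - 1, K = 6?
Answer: -58639 + √5 ≈ -58637.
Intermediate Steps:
w = -2 (w = -7 + (6 - 1) = -7 + 5 = -2)
M(W) = 2*W*(1 + W) (M(W) = (2*W)*(1 + W) = 2*W*(1 + W))
u(D) = √(-20 + D) (u(D) = √((0 - 5)*(2*(-2)*(1 - 2)) + D) = √(-10*(-2)*(-1) + D) = √(-5*4 + D) = √(-20 + D))
u(V(25)) - 1*58639 = √(-20 + 25) - 1*58639 = √5 - 58639 = -58639 + √5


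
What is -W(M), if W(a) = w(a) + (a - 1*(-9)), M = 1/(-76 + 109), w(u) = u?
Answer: -299/33 ≈ -9.0606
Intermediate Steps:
M = 1/33 ≈ 0.030303
W(a) = 9 + 2*a (W(a) = a + (a - 1*(-9)) = a + (a + 9) = a + (9 + a) = 9 + 2*a)
-W(M) = -(9 + 2*(1/33)) = -(9 + 2/33) = -1*299/33 = -299/33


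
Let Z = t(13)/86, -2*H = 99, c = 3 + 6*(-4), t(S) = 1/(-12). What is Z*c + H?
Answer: -17021/344 ≈ -49.480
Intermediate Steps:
t(S) = -1/12
c = -21 (c = 3 - 24 = -21)
H = -99/2 (H = -1/2*99 = -99/2 ≈ -49.500)
Z = -1/1032 (Z = -1/12/86 = -1/12*1/86 = -1/1032 ≈ -0.00096899)
Z*c + H = -1/1032*(-21) - 99/2 = 7/344 - 99/2 = -17021/344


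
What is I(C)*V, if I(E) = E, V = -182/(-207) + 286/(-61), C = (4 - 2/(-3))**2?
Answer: -9427600/113643 ≈ -82.958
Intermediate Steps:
C = 196/9 (C = (4 - 2*(-1/3))**2 = (4 + 2/3)**2 = (14/3)**2 = 196/9 ≈ 21.778)
V = -48100/12627 (V = -182*(-1/207) + 286*(-1/61) = 182/207 - 286/61 = -48100/12627 ≈ -3.8093)
I(C)*V = (196/9)*(-48100/12627) = -9427600/113643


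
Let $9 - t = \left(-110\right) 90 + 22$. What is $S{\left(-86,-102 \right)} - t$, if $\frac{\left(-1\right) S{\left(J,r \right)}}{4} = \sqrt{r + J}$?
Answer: $-9887 - 8 i \sqrt{47} \approx -9887.0 - 54.845 i$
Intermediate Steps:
$t = 9887$ ($t = 9 - \left(\left(-110\right) 90 + 22\right) = 9 - \left(-9900 + 22\right) = 9 - -9878 = 9 + 9878 = 9887$)
$S{\left(J,r \right)} = - 4 \sqrt{J + r}$ ($S{\left(J,r \right)} = - 4 \sqrt{r + J} = - 4 \sqrt{J + r}$)
$S{\left(-86,-102 \right)} - t = - 4 \sqrt{-86 - 102} - 9887 = - 4 \sqrt{-188} - 9887 = - 4 \cdot 2 i \sqrt{47} - 9887 = - 8 i \sqrt{47} - 9887 = -9887 - 8 i \sqrt{47}$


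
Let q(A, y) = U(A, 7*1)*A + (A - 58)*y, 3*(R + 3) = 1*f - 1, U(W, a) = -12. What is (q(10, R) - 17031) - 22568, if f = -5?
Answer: -39479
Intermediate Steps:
R = -5 (R = -3 + (1*(-5) - 1)/3 = -3 + (-5 - 1)/3 = -3 + (⅓)*(-6) = -3 - 2 = -5)
q(A, y) = -12*A + y*(-58 + A) (q(A, y) = -12*A + (A - 58)*y = -12*A + (-58 + A)*y = -12*A + y*(-58 + A))
(q(10, R) - 17031) - 22568 = ((-58*(-5) - 12*10 + 10*(-5)) - 17031) - 22568 = ((290 - 120 - 50) - 17031) - 22568 = (120 - 17031) - 22568 = -16911 - 22568 = -39479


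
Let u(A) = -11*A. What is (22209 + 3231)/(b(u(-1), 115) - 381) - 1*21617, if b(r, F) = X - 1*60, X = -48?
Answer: -3532051/163 ≈ -21669.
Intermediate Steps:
b(r, F) = -108 (b(r, F) = -48 - 1*60 = -48 - 60 = -108)
(22209 + 3231)/(b(u(-1), 115) - 381) - 1*21617 = (22209 + 3231)/(-108 - 381) - 1*21617 = 25440/(-489) - 21617 = 25440*(-1/489) - 21617 = -8480/163 - 21617 = -3532051/163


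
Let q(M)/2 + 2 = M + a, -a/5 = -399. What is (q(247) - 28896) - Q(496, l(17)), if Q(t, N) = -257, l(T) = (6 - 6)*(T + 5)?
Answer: -24159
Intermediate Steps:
a = 1995 (a = -5*(-399) = 1995)
l(T) = 0 (l(T) = 0*(5 + T) = 0)
q(M) = 3986 + 2*M (q(M) = -4 + 2*(M + 1995) = -4 + 2*(1995 + M) = -4 + (3990 + 2*M) = 3986 + 2*M)
(q(247) - 28896) - Q(496, l(17)) = ((3986 + 2*247) - 28896) - 1*(-257) = ((3986 + 494) - 28896) + 257 = (4480 - 28896) + 257 = -24416 + 257 = -24159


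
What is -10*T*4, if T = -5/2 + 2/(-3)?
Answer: 380/3 ≈ 126.67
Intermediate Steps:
T = -19/6 (T = -5*½ + 2*(-⅓) = -5/2 - ⅔ = -19/6 ≈ -3.1667)
-10*T*4 = -10*(-19/6)*4 = (95/3)*4 = 380/3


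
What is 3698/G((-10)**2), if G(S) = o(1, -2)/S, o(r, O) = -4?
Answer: -92450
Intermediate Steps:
G(S) = -4/S
3698/G((-10)**2) = 3698/((-4/((-10)**2))) = 3698/((-4/100)) = 3698/((-4*1/100)) = 3698/(-1/25) = 3698*(-25) = -92450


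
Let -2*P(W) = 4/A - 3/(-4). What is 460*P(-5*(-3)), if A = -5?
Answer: 23/2 ≈ 11.500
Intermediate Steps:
P(W) = 1/40 (P(W) = -(4/(-5) - 3/(-4))/2 = -(4*(-⅕) - 3*(-¼))/2 = -(-⅘ + ¾)/2 = -½*(-1/20) = 1/40)
460*P(-5*(-3)) = 460*(1/40) = 23/2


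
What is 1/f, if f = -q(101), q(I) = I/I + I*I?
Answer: -1/10202 ≈ -9.8020e-5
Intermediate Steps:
q(I) = 1 + I**2
f = -10202 (f = -(1 + 101**2) = -(1 + 10201) = -1*10202 = -10202)
1/f = 1/(-10202) = -1/10202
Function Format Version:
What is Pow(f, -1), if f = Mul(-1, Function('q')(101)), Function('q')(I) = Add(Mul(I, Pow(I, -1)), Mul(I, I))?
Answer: Rational(-1, 10202) ≈ -9.8020e-5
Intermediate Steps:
Function('q')(I) = Add(1, Pow(I, 2))
f = -10202 (f = Mul(-1, Add(1, Pow(101, 2))) = Mul(-1, Add(1, 10201)) = Mul(-1, 10202) = -10202)
Pow(f, -1) = Pow(-10202, -1) = Rational(-1, 10202)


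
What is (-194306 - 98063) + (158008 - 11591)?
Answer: -145952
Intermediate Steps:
(-194306 - 98063) + (158008 - 11591) = -292369 + 146417 = -145952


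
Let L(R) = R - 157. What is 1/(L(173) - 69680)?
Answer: -1/69664 ≈ -1.4355e-5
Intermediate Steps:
L(R) = -157 + R
1/(L(173) - 69680) = 1/((-157 + 173) - 69680) = 1/(16 - 69680) = 1/(-69664) = -1/69664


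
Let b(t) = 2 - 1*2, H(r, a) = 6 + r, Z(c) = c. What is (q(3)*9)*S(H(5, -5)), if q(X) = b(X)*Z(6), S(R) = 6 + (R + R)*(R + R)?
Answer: 0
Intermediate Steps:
b(t) = 0 (b(t) = 2 - 2 = 0)
S(R) = 6 + 4*R² (S(R) = 6 + (2*R)*(2*R) = 6 + 4*R²)
q(X) = 0 (q(X) = 0*6 = 0)
(q(3)*9)*S(H(5, -5)) = (0*9)*(6 + 4*(6 + 5)²) = 0*(6 + 4*11²) = 0*(6 + 4*121) = 0*(6 + 484) = 0*490 = 0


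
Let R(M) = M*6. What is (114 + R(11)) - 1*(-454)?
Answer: 634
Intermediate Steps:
R(M) = 6*M
(114 + R(11)) - 1*(-454) = (114 + 6*11) - 1*(-454) = (114 + 66) + 454 = 180 + 454 = 634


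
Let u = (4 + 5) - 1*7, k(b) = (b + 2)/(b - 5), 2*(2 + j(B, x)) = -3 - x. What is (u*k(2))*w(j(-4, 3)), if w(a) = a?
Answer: 40/3 ≈ 13.333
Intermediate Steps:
j(B, x) = -7/2 - x/2 (j(B, x) = -2 + (-3 - x)/2 = -2 + (-3/2 - x/2) = -7/2 - x/2)
k(b) = (2 + b)/(-5 + b)
u = 2 (u = 9 - 7 = 2)
(u*k(2))*w(j(-4, 3)) = (2*((2 + 2)/(-5 + 2)))*(-7/2 - 1/2*3) = (2*(4/(-3)))*(-7/2 - 3/2) = (2*(-1/3*4))*(-5) = (2*(-4/3))*(-5) = -8/3*(-5) = 40/3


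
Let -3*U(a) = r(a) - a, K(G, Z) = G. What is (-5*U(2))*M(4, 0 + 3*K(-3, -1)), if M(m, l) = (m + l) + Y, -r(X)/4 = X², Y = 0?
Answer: 150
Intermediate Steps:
r(X) = -4*X²
U(a) = a/3 + 4*a²/3 (U(a) = -(-4*a² - a)/3 = -(-a - 4*a²)/3 = a/3 + 4*a²/3)
M(m, l) = l + m (M(m, l) = (m + l) + 0 = (l + m) + 0 = l + m)
(-5*U(2))*M(4, 0 + 3*K(-3, -1)) = (-5*2*(1 + 4*2)/3)*((0 + 3*(-3)) + 4) = (-5*2*(1 + 8)/3)*((0 - 9) + 4) = (-5*2*9/3)*(-9 + 4) = -5*6*(-5) = -30*(-5) = 150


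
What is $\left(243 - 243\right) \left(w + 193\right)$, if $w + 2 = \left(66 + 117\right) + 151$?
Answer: $0$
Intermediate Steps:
$w = 332$ ($w = -2 + \left(\left(66 + 117\right) + 151\right) = -2 + \left(183 + 151\right) = -2 + 334 = 332$)
$\left(243 - 243\right) \left(w + 193\right) = \left(243 - 243\right) \left(332 + 193\right) = 0 \cdot 525 = 0$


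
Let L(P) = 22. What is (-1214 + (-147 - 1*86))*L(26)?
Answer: -31834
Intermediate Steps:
(-1214 + (-147 - 1*86))*L(26) = (-1214 + (-147 - 1*86))*22 = (-1214 + (-147 - 86))*22 = (-1214 - 233)*22 = -1447*22 = -31834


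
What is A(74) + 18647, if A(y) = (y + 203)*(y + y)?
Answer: 59643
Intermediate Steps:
A(y) = 2*y*(203 + y) (A(y) = (203 + y)*(2*y) = 2*y*(203 + y))
A(74) + 18647 = 2*74*(203 + 74) + 18647 = 2*74*277 + 18647 = 40996 + 18647 = 59643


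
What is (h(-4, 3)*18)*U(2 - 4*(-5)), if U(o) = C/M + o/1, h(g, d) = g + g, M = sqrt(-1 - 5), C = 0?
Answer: -3168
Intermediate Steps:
M = I*sqrt(6) (M = sqrt(-6) = I*sqrt(6) ≈ 2.4495*I)
h(g, d) = 2*g
U(o) = o (U(o) = 0/((I*sqrt(6))) + o/1 = 0*(-I*sqrt(6)/6) + o*1 = 0 + o = o)
(h(-4, 3)*18)*U(2 - 4*(-5)) = ((2*(-4))*18)*(2 - 4*(-5)) = (-8*18)*(2 + 20) = -144*22 = -3168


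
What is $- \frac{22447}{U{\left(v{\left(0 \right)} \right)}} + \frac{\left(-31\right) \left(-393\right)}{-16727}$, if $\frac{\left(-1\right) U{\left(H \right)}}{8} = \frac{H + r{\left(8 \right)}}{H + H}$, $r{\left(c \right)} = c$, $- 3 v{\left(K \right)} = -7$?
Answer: $\frac{2626786091}{2074148} \approx 1266.4$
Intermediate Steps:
$v{\left(K \right)} = \frac{7}{3}$ ($v{\left(K \right)} = \left(- \frac{1}{3}\right) \left(-7\right) = \frac{7}{3}$)
$U{\left(H \right)} = - \frac{4 \left(8 + H\right)}{H}$ ($U{\left(H \right)} = - 8 \frac{H + 8}{H + H} = - 8 \frac{8 + H}{2 H} = - \frac{4 \left(8 + H\right)}{H}$)
$- \frac{22447}{U{\left(v{\left(0 \right)} \right)}} + \frac{\left(-31\right) \left(-393\right)}{-16727} = - \frac{22447}{-4 - \frac{32}{\frac{7}{3}}} + \frac{\left(-31\right) \left(-393\right)}{-16727} = - \frac{22447}{-4 - \frac{96}{7}} + 12183 \left(- \frac{1}{16727}\right) = - \frac{22447}{-4 - \frac{96}{7}} - \frac{12183}{16727} = - \frac{22447}{- \frac{124}{7}} - \frac{12183}{16727} = \left(-22447\right) \left(- \frac{7}{124}\right) - \frac{12183}{16727} = \frac{157129}{124} - \frac{12183}{16727} = \frac{2626786091}{2074148}$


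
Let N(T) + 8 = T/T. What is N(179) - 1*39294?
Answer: -39301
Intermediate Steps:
N(T) = -7 (N(T) = -8 + T/T = -8 + 1 = -7)
N(179) - 1*39294 = -7 - 1*39294 = -7 - 39294 = -39301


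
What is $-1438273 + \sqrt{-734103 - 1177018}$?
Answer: $-1438273 + i \sqrt{1911121} \approx -1.4383 \cdot 10^{6} + 1382.4 i$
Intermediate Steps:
$-1438273 + \sqrt{-734103 - 1177018} = -1438273 + \sqrt{-1911121} = -1438273 + i \sqrt{1911121}$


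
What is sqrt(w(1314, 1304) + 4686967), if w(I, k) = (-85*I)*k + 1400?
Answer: I*sqrt(140955393) ≈ 11872.0*I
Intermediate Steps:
w(I, k) = 1400 - 85*I*k (w(I, k) = -85*I*k + 1400 = 1400 - 85*I*k)
sqrt(w(1314, 1304) + 4686967) = sqrt((1400 - 85*1314*1304) + 4686967) = sqrt((1400 - 145643760) + 4686967) = sqrt(-145642360 + 4686967) = sqrt(-140955393) = I*sqrt(140955393)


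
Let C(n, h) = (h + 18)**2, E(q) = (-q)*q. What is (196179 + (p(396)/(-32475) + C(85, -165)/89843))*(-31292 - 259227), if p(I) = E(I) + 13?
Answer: -166292125111683425801/2917651425 ≈ -5.6995e+10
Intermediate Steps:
E(q) = -q**2
C(n, h) = (18 + h)**2
p(I) = 13 - I**2 (p(I) = -I**2 + 13 = 13 - I**2)
(196179 + (p(396)/(-32475) + C(85, -165)/89843))*(-31292 - 259227) = (196179 + ((13 - 1*396**2)/(-32475) + (18 - 165)**2/89843))*(-31292 - 259227) = (196179 + ((13 - 1*156816)*(-1/32475) + (-147)**2*(1/89843)))*(-290519) = (196179 + ((13 - 156816)*(-1/32475) + 21609*(1/89843)))*(-290519) = (196179 + (-156803*(-1/32475) + 21609/89843))*(-290519) = (196179 + (156803/32475 + 21609/89843))*(-290519) = (196179 + 14789404204/2917651425)*(-290519) = (572396728309279/2917651425)*(-290519) = -166292125111683425801/2917651425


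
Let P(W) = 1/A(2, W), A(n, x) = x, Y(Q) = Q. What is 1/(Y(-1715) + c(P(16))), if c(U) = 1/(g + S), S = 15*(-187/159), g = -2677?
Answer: -142816/244929493 ≈ -0.00058309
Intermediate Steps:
S = -935/53 (S = 15*(-187*1/159) = 15*(-187/159) = -935/53 ≈ -17.642)
P(W) = 1/W
c(U) = -53/142816 (c(U) = 1/(-2677 - 935/53) = 1/(-142816/53) = -53/142816)
1/(Y(-1715) + c(P(16))) = 1/(-1715 - 53/142816) = 1/(-244929493/142816) = -142816/244929493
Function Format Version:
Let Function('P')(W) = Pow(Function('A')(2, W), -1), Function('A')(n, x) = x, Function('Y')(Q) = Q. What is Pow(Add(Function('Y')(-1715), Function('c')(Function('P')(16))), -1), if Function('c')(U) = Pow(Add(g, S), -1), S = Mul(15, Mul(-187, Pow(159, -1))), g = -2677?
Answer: Rational(-142816, 244929493) ≈ -0.00058309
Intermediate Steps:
S = Rational(-935, 53) (S = Mul(15, Mul(-187, Rational(1, 159))) = Mul(15, Rational(-187, 159)) = Rational(-935, 53) ≈ -17.642)
Function('P')(W) = Pow(W, -1)
Function('c')(U) = Rational(-53, 142816) (Function('c')(U) = Pow(Add(-2677, Rational(-935, 53)), -1) = Pow(Rational(-142816, 53), -1) = Rational(-53, 142816))
Pow(Add(Function('Y')(-1715), Function('c')(Function('P')(16))), -1) = Pow(Add(-1715, Rational(-53, 142816)), -1) = Pow(Rational(-244929493, 142816), -1) = Rational(-142816, 244929493)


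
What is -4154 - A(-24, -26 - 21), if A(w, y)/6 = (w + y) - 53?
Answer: -3410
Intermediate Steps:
A(w, y) = -318 + 6*w + 6*y (A(w, y) = 6*((w + y) - 53) = 6*(-53 + w + y) = -318 + 6*w + 6*y)
-4154 - A(-24, -26 - 21) = -4154 - (-318 + 6*(-24) + 6*(-26 - 21)) = -4154 - (-318 - 144 + 6*(-47)) = -4154 - (-318 - 144 - 282) = -4154 - 1*(-744) = -4154 + 744 = -3410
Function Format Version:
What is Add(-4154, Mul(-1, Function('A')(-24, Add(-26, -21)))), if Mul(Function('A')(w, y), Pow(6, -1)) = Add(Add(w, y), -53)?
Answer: -3410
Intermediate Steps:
Function('A')(w, y) = Add(-318, Mul(6, w), Mul(6, y)) (Function('A')(w, y) = Mul(6, Add(Add(w, y), -53)) = Mul(6, Add(-53, w, y)) = Add(-318, Mul(6, w), Mul(6, y)))
Add(-4154, Mul(-1, Function('A')(-24, Add(-26, -21)))) = Add(-4154, Mul(-1, Add(-318, Mul(6, -24), Mul(6, Add(-26, -21))))) = Add(-4154, Mul(-1, Add(-318, -144, Mul(6, -47)))) = Add(-4154, Mul(-1, Add(-318, -144, -282))) = Add(-4154, Mul(-1, -744)) = Add(-4154, 744) = -3410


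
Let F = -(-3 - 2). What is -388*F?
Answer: -1940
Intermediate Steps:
F = 5 (F = -1*(-5) = 5)
-388*F = -388*5 = -1940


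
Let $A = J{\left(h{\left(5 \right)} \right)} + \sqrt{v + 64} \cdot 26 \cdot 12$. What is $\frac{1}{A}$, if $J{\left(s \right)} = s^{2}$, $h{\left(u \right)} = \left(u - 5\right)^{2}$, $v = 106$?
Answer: $\frac{\sqrt{170}}{53040} \approx 0.00024582$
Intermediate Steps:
$h{\left(u \right)} = \left(-5 + u\right)^{2}$
$A = 312 \sqrt{170}$ ($A = \left(\left(-5 + 5\right)^{2}\right)^{2} + \sqrt{106 + 64} \cdot 26 \cdot 12 = \left(0^{2}\right)^{2} + \sqrt{170} \cdot 312 = 0^{2} + 312 \sqrt{170} = 0 + 312 \sqrt{170} = 312 \sqrt{170} \approx 4068.0$)
$\frac{1}{A} = \frac{1}{312 \sqrt{170}} = \frac{\sqrt{170}}{53040}$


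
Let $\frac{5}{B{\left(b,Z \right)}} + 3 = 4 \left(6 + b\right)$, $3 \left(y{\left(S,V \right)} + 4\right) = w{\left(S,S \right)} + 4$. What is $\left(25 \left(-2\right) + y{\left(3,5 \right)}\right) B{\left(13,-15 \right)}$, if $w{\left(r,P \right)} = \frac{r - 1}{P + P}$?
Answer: $- \frac{2365}{657} \approx -3.5997$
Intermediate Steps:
$w{\left(r,P \right)} = \frac{-1 + r}{2 P}$
$y{\left(S,V \right)} = - \frac{8}{3} + \frac{-1 + S}{6 S}$ ($y{\left(S,V \right)} = -4 + \frac{\frac{-1 + S}{2 S} + 4}{3} = -4 + \frac{4 + \frac{-1 + S}{2 S}}{3} = -4 + \left(\frac{4}{3} + \frac{-1 + S}{6 S}\right) = - \frac{8}{3} + \frac{-1 + S}{6 S}$)
$B{\left(b,Z \right)} = \frac{5}{21 + 4 b}$ ($B{\left(b,Z \right)} = \frac{5}{-3 + 4 \left(6 + b\right)} = \frac{5}{-3 + \left(24 + 4 b\right)} = \frac{5}{21 + 4 b}$)
$\left(25 \left(-2\right) + y{\left(3,5 \right)}\right) B{\left(13,-15 \right)} = \left(25 \left(-2\right) + \frac{-1 - 45}{6 \cdot 3}\right) \frac{5}{21 + 4 \cdot 13} = \left(-50 + \frac{1}{6} \cdot \frac{1}{3} \left(-1 - 45\right)\right) \frac{5}{21 + 52} = \left(-50 + \frac{1}{6} \cdot \frac{1}{3} \left(-46\right)\right) \frac{5}{73} = \left(-50 - \frac{23}{9}\right) 5 \cdot \frac{1}{73} = \left(- \frac{473}{9}\right) \frac{5}{73} = - \frac{2365}{657}$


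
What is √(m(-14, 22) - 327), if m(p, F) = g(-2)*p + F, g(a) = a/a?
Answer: I*√319 ≈ 17.861*I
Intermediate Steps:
g(a) = 1
m(p, F) = F + p (m(p, F) = 1*p + F = p + F = F + p)
√(m(-14, 22) - 327) = √((22 - 14) - 327) = √(8 - 327) = √(-319) = I*√319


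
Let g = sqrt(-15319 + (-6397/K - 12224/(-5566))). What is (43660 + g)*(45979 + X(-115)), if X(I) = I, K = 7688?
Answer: 2002422240 + 11466*I*sqrt(15075653755066)/7843 ≈ 2.0024e+9 + 5.6763e+6*I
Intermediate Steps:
g = I*sqrt(15075653755066)/31372 (g = sqrt(-15319 + (-6397/7688 - 12224/(-5566))) = sqrt(-15319 + (-6397*1/7688 - 12224*(-1/5566))) = sqrt(-15319 + (-6397/7688 + 6112/2783)) = sqrt(-15319 + 29186205/21395704) = sqrt(-327731603371/21395704) = I*sqrt(15075653755066)/31372 ≈ 123.76*I)
(43660 + g)*(45979 + X(-115)) = (43660 + I*sqrt(15075653755066)/31372)*(45979 - 115) = (43660 + I*sqrt(15075653755066)/31372)*45864 = 2002422240 + 11466*I*sqrt(15075653755066)/7843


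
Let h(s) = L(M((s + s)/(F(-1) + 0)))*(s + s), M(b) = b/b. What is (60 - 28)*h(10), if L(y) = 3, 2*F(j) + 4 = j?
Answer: 1920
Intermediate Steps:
F(j) = -2 + j/2
M(b) = 1
h(s) = 6*s (h(s) = 3*(s + s) = 3*(2*s) = 6*s)
(60 - 28)*h(10) = (60 - 28)*(6*10) = 32*60 = 1920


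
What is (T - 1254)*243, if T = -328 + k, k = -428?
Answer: -488430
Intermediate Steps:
T = -756 (T = -328 - 428 = -756)
(T - 1254)*243 = (-756 - 1254)*243 = -2010*243 = -488430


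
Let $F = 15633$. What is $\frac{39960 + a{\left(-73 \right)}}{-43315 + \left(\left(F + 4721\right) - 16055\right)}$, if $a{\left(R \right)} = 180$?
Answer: $- \frac{10035}{9754} \approx -1.0288$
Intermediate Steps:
$\frac{39960 + a{\left(-73 \right)}}{-43315 + \left(\left(F + 4721\right) - 16055\right)} = \frac{39960 + 180}{-43315 + \left(\left(15633 + 4721\right) - 16055\right)} = \frac{40140}{-43315 + \left(20354 - 16055\right)} = \frac{40140}{-43315 + 4299} = \frac{40140}{-39016} = 40140 \left(- \frac{1}{39016}\right) = - \frac{10035}{9754}$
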